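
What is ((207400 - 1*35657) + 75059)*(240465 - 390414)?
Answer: -37007713098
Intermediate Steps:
((207400 - 1*35657) + 75059)*(240465 - 390414) = ((207400 - 35657) + 75059)*(-149949) = (171743 + 75059)*(-149949) = 246802*(-149949) = -37007713098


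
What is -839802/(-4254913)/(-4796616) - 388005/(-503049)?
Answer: 439936940440423319/570378860474009444 ≈ 0.77131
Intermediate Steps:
-839802/(-4254913)/(-4796616) - 388005/(-503049) = -839802*(-1/4254913)*(-1/4796616) - 388005*(-1/503049) = (839802/4254913)*(-1/4796616) + 129335/167683 = -139967/3401530629068 + 129335/167683 = 439936940440423319/570378860474009444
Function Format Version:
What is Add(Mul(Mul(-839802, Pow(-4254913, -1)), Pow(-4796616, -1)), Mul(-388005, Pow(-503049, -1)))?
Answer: Rational(439936940440423319, 570378860474009444) ≈ 0.77131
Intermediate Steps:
Add(Mul(Mul(-839802, Pow(-4254913, -1)), Pow(-4796616, -1)), Mul(-388005, Pow(-503049, -1))) = Add(Mul(Mul(-839802, Rational(-1, 4254913)), Rational(-1, 4796616)), Mul(-388005, Rational(-1, 503049))) = Add(Mul(Rational(839802, 4254913), Rational(-1, 4796616)), Rational(129335, 167683)) = Add(Rational(-139967, 3401530629068), Rational(129335, 167683)) = Rational(439936940440423319, 570378860474009444)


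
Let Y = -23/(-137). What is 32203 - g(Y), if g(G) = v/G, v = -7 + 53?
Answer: 31929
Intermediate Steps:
Y = 23/137 (Y = -23*(-1/137) = 23/137 ≈ 0.16788)
v = 46
g(G) = 46/G
32203 - g(Y) = 32203 - 46/23/137 = 32203 - 46*137/23 = 32203 - 1*274 = 32203 - 274 = 31929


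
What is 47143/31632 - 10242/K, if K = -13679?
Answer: 968844041/432694128 ≈ 2.2391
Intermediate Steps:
47143/31632 - 10242/K = 47143/31632 - 10242/(-13679) = 47143*(1/31632) - 10242*(-1/13679) = 47143/31632 + 10242/13679 = 968844041/432694128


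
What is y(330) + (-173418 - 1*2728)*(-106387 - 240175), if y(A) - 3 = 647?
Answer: 61045510702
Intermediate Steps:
y(A) = 650 (y(A) = 3 + 647 = 650)
y(330) + (-173418 - 1*2728)*(-106387 - 240175) = 650 + (-173418 - 1*2728)*(-106387 - 240175) = 650 + (-173418 - 2728)*(-346562) = 650 - 176146*(-346562) = 650 + 61045510052 = 61045510702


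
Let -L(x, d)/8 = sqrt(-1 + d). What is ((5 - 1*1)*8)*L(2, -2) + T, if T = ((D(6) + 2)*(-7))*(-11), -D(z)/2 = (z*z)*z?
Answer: -33110 - 256*I*sqrt(3) ≈ -33110.0 - 443.4*I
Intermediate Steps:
L(x, d) = -8*sqrt(-1 + d)
D(z) = -2*z**3 (D(z) = -2*z*z*z = -2*z**2*z = -2*z**3)
T = -33110 (T = ((-2*6**3 + 2)*(-7))*(-11) = ((-2*216 + 2)*(-7))*(-11) = ((-432 + 2)*(-7))*(-11) = -430*(-7)*(-11) = 3010*(-11) = -33110)
((5 - 1*1)*8)*L(2, -2) + T = ((5 - 1*1)*8)*(-8*sqrt(-1 - 2)) - 33110 = ((5 - 1)*8)*(-8*I*sqrt(3)) - 33110 = (4*8)*(-8*I*sqrt(3)) - 33110 = 32*(-8*I*sqrt(3)) - 33110 = -256*I*sqrt(3) - 33110 = -33110 - 256*I*sqrt(3)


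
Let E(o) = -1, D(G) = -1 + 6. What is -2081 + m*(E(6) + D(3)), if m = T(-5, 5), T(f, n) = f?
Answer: -2101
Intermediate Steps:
D(G) = 5
m = -5
-2081 + m*(E(6) + D(3)) = -2081 - 5*(-1 + 5) = -2081 - 5*4 = -2081 - 20 = -2101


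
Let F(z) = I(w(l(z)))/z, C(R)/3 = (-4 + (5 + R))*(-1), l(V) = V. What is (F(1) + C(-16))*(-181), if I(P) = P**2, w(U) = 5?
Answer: -12670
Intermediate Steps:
C(R) = -3 - 3*R (C(R) = 3*((-4 + (5 + R))*(-1)) = 3*((1 + R)*(-1)) = 3*(-1 - R) = -3 - 3*R)
F(z) = 25/z (F(z) = 5**2/z = 25/z)
(F(1) + C(-16))*(-181) = (25/1 + (-3 - 3*(-16)))*(-181) = (25*1 + (-3 + 48))*(-181) = (25 + 45)*(-181) = 70*(-181) = -12670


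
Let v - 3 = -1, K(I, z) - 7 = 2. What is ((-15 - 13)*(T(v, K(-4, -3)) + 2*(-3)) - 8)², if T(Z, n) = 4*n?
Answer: 719104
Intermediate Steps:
K(I, z) = 9 (K(I, z) = 7 + 2 = 9)
v = 2 (v = 3 - 1 = 2)
((-15 - 13)*(T(v, K(-4, -3)) + 2*(-3)) - 8)² = ((-15 - 13)*(4*9 + 2*(-3)) - 8)² = (-28*(36 - 6) - 8)² = (-28*30 - 8)² = (-840 - 8)² = (-848)² = 719104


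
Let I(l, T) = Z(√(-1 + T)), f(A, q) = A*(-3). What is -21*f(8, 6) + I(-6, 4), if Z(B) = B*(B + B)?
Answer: 510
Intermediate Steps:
f(A, q) = -3*A
Z(B) = 2*B² (Z(B) = B*(2*B) = 2*B²)
I(l, T) = -2 + 2*T (I(l, T) = 2*(√(-1 + T))² = 2*(-1 + T) = -2 + 2*T)
-21*f(8, 6) + I(-6, 4) = -(-63)*8 + (-2 + 2*4) = -21*(-24) + (-2 + 8) = 504 + 6 = 510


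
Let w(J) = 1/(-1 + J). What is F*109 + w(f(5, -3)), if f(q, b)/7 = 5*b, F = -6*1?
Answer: -69325/106 ≈ -654.01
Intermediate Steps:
F = -6
f(q, b) = 35*b (f(q, b) = 7*(5*b) = 35*b)
F*109 + w(f(5, -3)) = -6*109 + 1/(-1 + 35*(-3)) = -654 + 1/(-1 - 105) = -654 + 1/(-106) = -654 - 1/106 = -69325/106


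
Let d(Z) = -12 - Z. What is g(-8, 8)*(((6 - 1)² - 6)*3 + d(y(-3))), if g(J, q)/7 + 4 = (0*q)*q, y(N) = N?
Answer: -1344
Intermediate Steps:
g(J, q) = -28 (g(J, q) = -28 + 7*((0*q)*q) = -28 + 7*(0*q) = -28 + 7*0 = -28 + 0 = -28)
g(-8, 8)*(((6 - 1)² - 6)*3 + d(y(-3))) = -28*(((6 - 1)² - 6)*3 + (-12 - 1*(-3))) = -28*((5² - 6)*3 + (-12 + 3)) = -28*((25 - 6)*3 - 9) = -28*(19*3 - 9) = -28*(57 - 9) = -28*48 = -1344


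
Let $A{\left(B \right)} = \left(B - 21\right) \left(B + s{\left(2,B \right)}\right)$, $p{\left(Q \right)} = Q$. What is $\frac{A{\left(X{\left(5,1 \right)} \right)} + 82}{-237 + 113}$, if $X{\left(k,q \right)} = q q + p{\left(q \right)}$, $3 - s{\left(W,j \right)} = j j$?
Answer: $- \frac{63}{124} \approx -0.50806$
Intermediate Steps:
$s{\left(W,j \right)} = 3 - j^{2}$ ($s{\left(W,j \right)} = 3 - j j = 3 - j^{2}$)
$X{\left(k,q \right)} = q + q^{2}$ ($X{\left(k,q \right)} = q q + q = q^{2} + q = q + q^{2}$)
$A{\left(B \right)} = \left(-21 + B\right) \left(3 + B - B^{2}\right)$ ($A{\left(B \right)} = \left(B - 21\right) \left(B - \left(-3 + B^{2}\right)\right) = \left(-21 + B\right) \left(3 + B - B^{2}\right)$)
$\frac{A{\left(X{\left(5,1 \right)} \right)} + 82}{-237 + 113} = \frac{\left(-63 - \left(1 \left(1 + 1\right)\right)^{3} - 18 \cdot 1 \left(1 + 1\right) + 22 \left(1 \left(1 + 1\right)\right)^{2}\right) + 82}{-237 + 113} = \frac{\left(-63 - \left(1 \cdot 2\right)^{3} - 18 \cdot 1 \cdot 2 + 22 \left(1 \cdot 2\right)^{2}\right) + 82}{-124} = \left(\left(-63 - 2^{3} - 36 + 22 \cdot 2^{2}\right) + 82\right) \left(- \frac{1}{124}\right) = \left(\left(-63 - 8 - 36 + 22 \cdot 4\right) + 82\right) \left(- \frac{1}{124}\right) = \left(\left(-63 - 8 - 36 + 88\right) + 82\right) \left(- \frac{1}{124}\right) = \left(-19 + 82\right) \left(- \frac{1}{124}\right) = 63 \left(- \frac{1}{124}\right) = - \frac{63}{124}$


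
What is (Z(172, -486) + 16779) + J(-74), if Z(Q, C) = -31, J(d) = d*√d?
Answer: 16748 - 74*I*√74 ≈ 16748.0 - 636.57*I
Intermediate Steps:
J(d) = d^(3/2)
(Z(172, -486) + 16779) + J(-74) = (-31 + 16779) + (-74)^(3/2) = 16748 - 74*I*√74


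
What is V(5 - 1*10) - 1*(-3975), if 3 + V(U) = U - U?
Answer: 3972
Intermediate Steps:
V(U) = -3 (V(U) = -3 + (U - U) = -3 + 0 = -3)
V(5 - 1*10) - 1*(-3975) = -3 - 1*(-3975) = -3 + 3975 = 3972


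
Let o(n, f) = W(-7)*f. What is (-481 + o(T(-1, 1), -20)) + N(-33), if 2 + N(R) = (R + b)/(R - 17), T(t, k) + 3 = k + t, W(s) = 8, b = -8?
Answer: -32109/50 ≈ -642.18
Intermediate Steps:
T(t, k) = -3 + k + t (T(t, k) = -3 + (k + t) = -3 + k + t)
N(R) = -2 + (-8 + R)/(-17 + R) (N(R) = -2 + (R - 8)/(R - 17) = -2 + (-8 + R)/(-17 + R))
o(n, f) = 8*f
(-481 + o(T(-1, 1), -20)) + N(-33) = (-481 + 8*(-20)) + (26 - 1*(-33))/(-17 - 33) = (-481 - 160) + (26 + 33)/(-50) = -641 - 1/50*59 = -641 - 59/50 = -32109/50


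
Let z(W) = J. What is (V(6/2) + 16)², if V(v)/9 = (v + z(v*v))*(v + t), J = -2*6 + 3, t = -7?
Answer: 53824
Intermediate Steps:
J = -9 (J = -12 + 3 = -9)
z(W) = -9
V(v) = 9*(-9 + v)*(-7 + v) (V(v) = 9*((v - 9)*(v - 7)) = 9*((-9 + v)*(-7 + v)) = 9*(-9 + v)*(-7 + v))
(V(6/2) + 16)² = ((567 - 864/2 + 9*(6/2)²) + 16)² = ((567 - 864/2 + 9*(6*(½))²) + 16)² = ((567 - 144*3 + 9*3²) + 16)² = ((567 - 432 + 9*9) + 16)² = ((567 - 432 + 81) + 16)² = (216 + 16)² = 232² = 53824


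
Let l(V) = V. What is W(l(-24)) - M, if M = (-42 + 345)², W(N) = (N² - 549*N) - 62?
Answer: -78119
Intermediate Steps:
W(N) = -62 + N² - 549*N
M = 91809 (M = 303² = 91809)
W(l(-24)) - M = (-62 + (-24)² - 549*(-24)) - 1*91809 = (-62 + 576 + 13176) - 91809 = 13690 - 91809 = -78119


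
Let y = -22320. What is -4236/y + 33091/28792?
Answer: 17928209/13388280 ≈ 1.3391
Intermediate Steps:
-4236/y + 33091/28792 = -4236/(-22320) + 33091/28792 = -4236*(-1/22320) + 33091*(1/28792) = 353/1860 + 33091/28792 = 17928209/13388280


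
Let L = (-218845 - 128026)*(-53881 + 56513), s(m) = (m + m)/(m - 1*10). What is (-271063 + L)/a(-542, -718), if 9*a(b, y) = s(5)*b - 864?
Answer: -1643823963/44 ≈ -3.7360e+7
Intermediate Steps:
s(m) = 2*m/(-10 + m) (s(m) = (2*m)/(m - 10) = (2*m)/(-10 + m) = 2*m/(-10 + m))
L = -912964472 (L = -346871*2632 = -912964472)
a(b, y) = -96 - 2*b/9 (a(b, y) = ((2*5/(-10 + 5))*b - 864)/9 = ((2*5/(-5))*b - 864)/9 = ((2*5*(-⅕))*b - 864)/9 = (-2*b - 864)/9 = (-864 - 2*b)/9 = -96 - 2*b/9)
(-271063 + L)/a(-542, -718) = (-271063 - 912964472)/(-96 - 2/9*(-542)) = -913235535/(-96 + 1084/9) = -913235535/220/9 = -913235535*9/220 = -1643823963/44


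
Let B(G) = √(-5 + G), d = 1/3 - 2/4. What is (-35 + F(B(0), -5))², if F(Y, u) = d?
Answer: 44521/36 ≈ 1236.7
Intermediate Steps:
d = -⅙ (d = 1*(⅓) - 2*¼ = ⅓ - ½ = -⅙ ≈ -0.16667)
F(Y, u) = -⅙
(-35 + F(B(0), -5))² = (-35 - ⅙)² = (-211/6)² = 44521/36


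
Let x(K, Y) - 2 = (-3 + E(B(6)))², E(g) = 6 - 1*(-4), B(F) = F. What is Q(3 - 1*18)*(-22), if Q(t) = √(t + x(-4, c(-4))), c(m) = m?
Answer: -132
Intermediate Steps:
E(g) = 10 (E(g) = 6 + 4 = 10)
x(K, Y) = 51 (x(K, Y) = 2 + (-3 + 10)² = 2 + 7² = 2 + 49 = 51)
Q(t) = √(51 + t) (Q(t) = √(t + 51) = √(51 + t))
Q(3 - 1*18)*(-22) = √(51 + (3 - 1*18))*(-22) = √(51 + (3 - 18))*(-22) = √(51 - 15)*(-22) = √36*(-22) = 6*(-22) = -132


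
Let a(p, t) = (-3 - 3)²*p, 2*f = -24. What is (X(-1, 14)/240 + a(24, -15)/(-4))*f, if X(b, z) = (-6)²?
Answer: 12951/5 ≈ 2590.2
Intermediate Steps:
X(b, z) = 36
f = -12 (f = (½)*(-24) = -12)
a(p, t) = 36*p (a(p, t) = (-6)²*p = 36*p)
(X(-1, 14)/240 + a(24, -15)/(-4))*f = (36/240 + (36*24)/(-4))*(-12) = (36*(1/240) + 864*(-¼))*(-12) = (3/20 - 216)*(-12) = -4317/20*(-12) = 12951/5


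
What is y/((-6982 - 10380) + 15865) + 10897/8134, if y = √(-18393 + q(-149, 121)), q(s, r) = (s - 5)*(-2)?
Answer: 10897/8134 - I*√18085/1497 ≈ 1.3397 - 0.089833*I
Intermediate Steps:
q(s, r) = 10 - 2*s (q(s, r) = (-5 + s)*(-2) = 10 - 2*s)
y = I*√18085 (y = √(-18393 + (10 - 2*(-149))) = √(-18393 + (10 + 298)) = √(-18393 + 308) = √(-18085) = I*√18085 ≈ 134.48*I)
y/((-6982 - 10380) + 15865) + 10897/8134 = (I*√18085)/((-6982 - 10380) + 15865) + 10897/8134 = (I*√18085)/(-17362 + 15865) + 10897*(1/8134) = (I*√18085)/(-1497) + 10897/8134 = (I*√18085)*(-1/1497) + 10897/8134 = -I*√18085/1497 + 10897/8134 = 10897/8134 - I*√18085/1497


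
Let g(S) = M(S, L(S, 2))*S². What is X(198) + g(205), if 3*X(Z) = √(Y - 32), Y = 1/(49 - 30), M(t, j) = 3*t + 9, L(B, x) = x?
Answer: 26223600 + I*√11533/57 ≈ 2.6224e+7 + 1.8841*I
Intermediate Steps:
M(t, j) = 9 + 3*t
Y = 1/19 ≈ 0.052632
g(S) = S²*(9 + 3*S) (g(S) = (9 + 3*S)*S² = S²*(9 + 3*S))
X(Z) = I*√11533/57 (X(Z) = √(1/19 - 32)/3 = √(-607/19)/3 = (I*√11533/19)/3 = I*√11533/57)
X(198) + g(205) = I*√11533/57 + 3*205²*(3 + 205) = I*√11533/57 + 3*42025*208 = I*√11533/57 + 26223600 = 26223600 + I*√11533/57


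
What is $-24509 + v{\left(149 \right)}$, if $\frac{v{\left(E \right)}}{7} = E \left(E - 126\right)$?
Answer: $-520$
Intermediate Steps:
$v{\left(E \right)} = 7 E \left(-126 + E\right)$ ($v{\left(E \right)} = 7 E \left(E - 126\right) = 7 E \left(-126 + E\right)$)
$-24509 + v{\left(149 \right)} = -24509 + 7 \cdot 149 \left(-126 + 149\right) = -24509 + 7 \cdot 149 \cdot 23 = -24509 + 23989 = -520$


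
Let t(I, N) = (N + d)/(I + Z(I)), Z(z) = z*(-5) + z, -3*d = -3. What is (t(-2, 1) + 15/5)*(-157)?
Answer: -1570/3 ≈ -523.33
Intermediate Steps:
d = 1 (d = -⅓*(-3) = 1)
Z(z) = -4*z (Z(z) = -5*z + z = -4*z)
t(I, N) = -(1 + N)/(3*I) (t(I, N) = (N + 1)/(I - 4*I) = (1 + N)/((-3*I)) = (1 + N)*(-1/(3*I)) = -(1 + N)/(3*I))
(t(-2, 1) + 15/5)*(-157) = ((⅓)*(-1 - 1*1)/(-2) + 15/5)*(-157) = ((⅓)*(-½)*(-1 - 1) + 15*(⅕))*(-157) = ((⅓)*(-½)*(-2) + 3)*(-157) = (⅓ + 3)*(-157) = (10/3)*(-157) = -1570/3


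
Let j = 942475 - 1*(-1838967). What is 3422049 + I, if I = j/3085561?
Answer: 10558943715931/3085561 ≈ 3.4220e+6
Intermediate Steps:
j = 2781442 (j = 942475 + 1838967 = 2781442)
I = 2781442/3085561 ≈ 0.90144
3422049 + I = 3422049 + 2781442/3085561 = 10558943715931/3085561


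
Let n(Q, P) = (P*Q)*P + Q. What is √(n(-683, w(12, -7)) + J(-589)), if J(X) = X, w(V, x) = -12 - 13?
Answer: I*√428147 ≈ 654.33*I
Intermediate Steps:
w(V, x) = -25
n(Q, P) = Q + Q*P² (n(Q, P) = Q*P² + Q = Q + Q*P²)
√(n(-683, w(12, -7)) + J(-589)) = √(-683*(1 + (-25)²) - 589) = √(-683*(1 + 625) - 589) = √(-683*626 - 589) = √(-427558 - 589) = √(-428147) = I*√428147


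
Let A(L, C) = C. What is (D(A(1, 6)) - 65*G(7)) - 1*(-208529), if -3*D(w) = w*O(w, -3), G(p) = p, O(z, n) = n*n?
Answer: 208056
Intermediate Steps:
O(z, n) = n²
D(w) = -3*w (D(w) = -w*(-3)²/3 = -w*9/3 = -3*w)
(D(A(1, 6)) - 65*G(7)) - 1*(-208529) = (-3*6 - 65*7) - 1*(-208529) = (-18 - 455) + 208529 = -473 + 208529 = 208056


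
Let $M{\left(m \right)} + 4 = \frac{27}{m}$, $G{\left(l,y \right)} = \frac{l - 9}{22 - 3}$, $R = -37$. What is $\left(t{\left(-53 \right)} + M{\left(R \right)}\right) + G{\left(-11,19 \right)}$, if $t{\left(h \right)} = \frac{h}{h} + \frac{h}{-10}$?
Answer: $\frac{3639}{7030} \approx 0.51764$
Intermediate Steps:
$G{\left(l,y \right)} = - \frac{9}{19} + \frac{l}{19}$ ($G{\left(l,y \right)} = \frac{-9 + l}{19} = \left(-9 + l\right) \frac{1}{19} = - \frac{9}{19} + \frac{l}{19}$)
$t{\left(h \right)} = 1 - \frac{h}{10}$ ($t{\left(h \right)} = 1 + h \left(- \frac{1}{10}\right) = 1 - \frac{h}{10}$)
$M{\left(m \right)} = -4 + \frac{27}{m}$
$\left(t{\left(-53 \right)} + M{\left(R \right)}\right) + G{\left(-11,19 \right)} = \left(\left(1 - - \frac{53}{10}\right) - \left(4 - \frac{27}{-37}\right)\right) + \left(- \frac{9}{19} + \frac{1}{19} \left(-11\right)\right) = \left(\left(1 + \frac{53}{10}\right) + \left(-4 + 27 \left(- \frac{1}{37}\right)\right)\right) - \frac{20}{19} = \left(\frac{63}{10} - \frac{175}{37}\right) - \frac{20}{19} = \frac{581}{370} - \frac{20}{19} = \frac{3639}{7030}$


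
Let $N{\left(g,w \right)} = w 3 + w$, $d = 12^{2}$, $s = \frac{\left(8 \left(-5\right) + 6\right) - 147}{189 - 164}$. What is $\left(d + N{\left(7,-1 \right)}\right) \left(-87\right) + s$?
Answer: $- \frac{304681}{25} \approx -12187.0$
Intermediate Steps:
$s = - \frac{181}{25}$ ($s = \frac{\left(-40 + 6\right) - 147}{25} = \left(-34 - 147\right) \frac{1}{25} = \left(-181\right) \frac{1}{25} = - \frac{181}{25} \approx -7.24$)
$d = 144$
$N{\left(g,w \right)} = 4 w$ ($N{\left(g,w \right)} = 3 w + w = 4 w$)
$\left(d + N{\left(7,-1 \right)}\right) \left(-87\right) + s = \left(144 + 4 \left(-1\right)\right) \left(-87\right) - \frac{181}{25} = \left(144 - 4\right) \left(-87\right) - \frac{181}{25} = 140 \left(-87\right) - \frac{181}{25} = -12180 - \frac{181}{25} = - \frac{304681}{25}$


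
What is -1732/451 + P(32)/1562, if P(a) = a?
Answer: -122316/32021 ≈ -3.8199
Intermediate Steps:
-1732/451 + P(32)/1562 = -1732/451 + 32/1562 = -1732*1/451 + 32*(1/1562) = -1732/451 + 16/781 = -122316/32021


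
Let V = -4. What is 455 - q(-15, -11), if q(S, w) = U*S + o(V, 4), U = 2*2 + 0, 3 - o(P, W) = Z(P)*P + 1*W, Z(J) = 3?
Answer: 504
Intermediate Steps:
o(P, W) = 3 - W - 3*P (o(P, W) = 3 - (3*P + 1*W) = 3 - (3*P + W) = 3 - (W + 3*P) = 3 + (-W - 3*P) = 3 - W - 3*P)
U = 4 (U = 4 + 0 = 4)
q(S, w) = 11 + 4*S (q(S, w) = 4*S + (3 - 1*4 - 3*(-4)) = 4*S + (3 - 4 + 12) = 4*S + 11 = 11 + 4*S)
455 - q(-15, -11) = 455 - (11 + 4*(-15)) = 455 - (11 - 60) = 455 - 1*(-49) = 455 + 49 = 504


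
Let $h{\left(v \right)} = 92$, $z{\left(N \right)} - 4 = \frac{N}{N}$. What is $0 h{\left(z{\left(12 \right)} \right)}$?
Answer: $0$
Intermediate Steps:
$z{\left(N \right)} = 5$ ($z{\left(N \right)} = 4 + \frac{N}{N} = 4 + 1 = 5$)
$0 h{\left(z{\left(12 \right)} \right)} = 0 \cdot 92 = 0$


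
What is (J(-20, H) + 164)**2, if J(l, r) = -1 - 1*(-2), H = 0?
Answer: 27225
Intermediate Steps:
J(l, r) = 1 (J(l, r) = -1 + 2 = 1)
(J(-20, H) + 164)**2 = (1 + 164)**2 = 165**2 = 27225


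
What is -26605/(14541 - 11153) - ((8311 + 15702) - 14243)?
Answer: -33127365/3388 ≈ -9777.9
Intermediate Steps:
-26605/(14541 - 11153) - ((8311 + 15702) - 14243) = -26605/3388 - (24013 - 14243) = -26605*1/3388 - 1*9770 = -26605/3388 - 9770 = -33127365/3388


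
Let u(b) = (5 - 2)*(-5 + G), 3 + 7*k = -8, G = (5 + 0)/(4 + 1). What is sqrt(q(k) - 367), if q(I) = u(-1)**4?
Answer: sqrt(20369) ≈ 142.72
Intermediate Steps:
G = 1 (G = 5/5 = 5*(1/5) = 1)
k = -11/7 (k = -3/7 + (1/7)*(-8) = -3/7 - 8/7 = -11/7 ≈ -1.5714)
u(b) = -12 (u(b) = (5 - 2)*(-5 + 1) = 3*(-4) = -12)
q(I) = 20736 (q(I) = (-12)**4 = 20736)
sqrt(q(k) - 367) = sqrt(20736 - 367) = sqrt(20369)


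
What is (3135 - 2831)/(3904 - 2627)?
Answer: 304/1277 ≈ 0.23806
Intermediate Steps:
(3135 - 2831)/(3904 - 2627) = 304/1277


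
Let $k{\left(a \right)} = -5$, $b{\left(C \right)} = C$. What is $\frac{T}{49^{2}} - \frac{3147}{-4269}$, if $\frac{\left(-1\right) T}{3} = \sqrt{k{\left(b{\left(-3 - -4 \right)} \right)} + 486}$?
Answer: $\frac{1049}{1423} - \frac{3 \sqrt{481}}{2401} \approx 0.70977$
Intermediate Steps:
$T = - 3 \sqrt{481}$ ($T = - 3 \sqrt{-5 + 486} = - 3 \sqrt{481} \approx -65.795$)
$\frac{T}{49^{2}} - \frac{3147}{-4269} = \frac{\left(-3\right) \sqrt{481}}{49^{2}} - \frac{3147}{-4269} = \frac{\left(-3\right) \sqrt{481}}{2401} - - \frac{1049}{1423} = - 3 \sqrt{481} \cdot \frac{1}{2401} + \frac{1049}{1423} = - \frac{3 \sqrt{481}}{2401} + \frac{1049}{1423} = \frac{1049}{1423} - \frac{3 \sqrt{481}}{2401}$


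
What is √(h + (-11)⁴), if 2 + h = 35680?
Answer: 3*√5591 ≈ 224.32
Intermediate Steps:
h = 35678 (h = -2 + 35680 = 35678)
√(h + (-11)⁴) = √(35678 + (-11)⁴) = √(35678 + 14641) = √50319 = 3*√5591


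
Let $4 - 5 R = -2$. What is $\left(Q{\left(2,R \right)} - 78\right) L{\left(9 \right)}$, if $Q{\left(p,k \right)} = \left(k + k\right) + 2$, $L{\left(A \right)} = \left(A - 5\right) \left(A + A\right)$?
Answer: $- \frac{26496}{5} \approx -5299.2$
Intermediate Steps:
$R = \frac{6}{5}$ ($R = \frac{4}{5} - - \frac{2}{5} = \frac{4}{5} + \frac{2}{5} = \frac{6}{5} \approx 1.2$)
$L{\left(A \right)} = 2 A \left(-5 + A\right)$ ($L{\left(A \right)} = \left(-5 + A\right) 2 A = 2 A \left(-5 + A\right)$)
$Q{\left(p,k \right)} = 2 + 2 k$ ($Q{\left(p,k \right)} = 2 k + 2 = 2 + 2 k$)
$\left(Q{\left(2,R \right)} - 78\right) L{\left(9 \right)} = \left(\left(2 + 2 \cdot \frac{6}{5}\right) - 78\right) 2 \cdot 9 \left(-5 + 9\right) = \left(\left(2 + \frac{12}{5}\right) - 78\right) 2 \cdot 9 \cdot 4 = \left(\frac{22}{5} - 78\right) 72 = \left(- \frac{368}{5}\right) 72 = - \frac{26496}{5}$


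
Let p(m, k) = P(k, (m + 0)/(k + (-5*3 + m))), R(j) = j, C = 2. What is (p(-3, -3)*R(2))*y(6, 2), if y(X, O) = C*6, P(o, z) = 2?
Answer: 48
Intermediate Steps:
y(X, O) = 12 (y(X, O) = 2*6 = 12)
p(m, k) = 2
(p(-3, -3)*R(2))*y(6, 2) = (2*2)*12 = 4*12 = 48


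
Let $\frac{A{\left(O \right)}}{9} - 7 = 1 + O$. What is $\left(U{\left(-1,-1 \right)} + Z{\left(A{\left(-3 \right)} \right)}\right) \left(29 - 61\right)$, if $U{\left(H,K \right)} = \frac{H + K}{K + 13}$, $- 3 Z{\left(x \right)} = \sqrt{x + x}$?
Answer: $\frac{16}{3} + 32 \sqrt{10} \approx 106.53$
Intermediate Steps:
$A{\left(O \right)} = 72 + 9 O$ ($A{\left(O \right)} = 63 + 9 \left(1 + O\right) = 63 + \left(9 + 9 O\right) = 72 + 9 O$)
$Z{\left(x \right)} = - \frac{\sqrt{2} \sqrt{x}}{3}$ ($Z{\left(x \right)} = - \frac{\sqrt{x + x}}{3} = - \frac{\sqrt{2 x}}{3} = - \frac{\sqrt{2} \sqrt{x}}{3}$)
$U{\left(H,K \right)} = \frac{H + K}{13 + K}$
$\left(U{\left(-1,-1 \right)} + Z{\left(A{\left(-3 \right)} \right)}\right) \left(29 - 61\right) = \left(\frac{-1 - 1}{13 - 1} - \frac{\sqrt{2} \sqrt{72 + 9 \left(-3\right)}}{3}\right) \left(29 - 61\right) = \left(\frac{1}{12} \left(-2\right) - \frac{\sqrt{2} \sqrt{72 - 27}}{3}\right) \left(-32\right) = \left(\frac{1}{12} \left(-2\right) - \frac{\sqrt{2} \sqrt{45}}{3}\right) \left(-32\right) = \left(- \frac{1}{6} - \frac{\sqrt{2} \cdot 3 \sqrt{5}}{3}\right) \left(-32\right) = \left(- \frac{1}{6} - \sqrt{10}\right) \left(-32\right) = \frac{16}{3} + 32 \sqrt{10}$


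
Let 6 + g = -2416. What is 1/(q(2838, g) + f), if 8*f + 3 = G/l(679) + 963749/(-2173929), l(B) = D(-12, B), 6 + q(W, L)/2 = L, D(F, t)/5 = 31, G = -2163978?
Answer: -1347835980/8897838912701 ≈ -0.00015148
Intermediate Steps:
g = -2422 (g = -6 - 2416 = -2422)
D(F, t) = 155 (D(F, t) = 5*31 = 155)
q(W, L) = -12 + 2*L
l(B) = 155
f = -2352747393821/1347835980 (f = -3/8 + (-2163978/155 + 963749/(-2173929))/8 = -3/8 + (-2163978*1/155 + 963749*(-1/2173929))/8 = -3/8 + (-2163978/155 - 963749/2173929)/8 = -3/8 + (⅛)*(-4704483910657/336958995) = -3/8 - 4704483910657/2695671960 = -2352747393821/1347835980 ≈ -1745.6)
1/(q(2838, g) + f) = 1/((-12 + 2*(-2422)) - 2352747393821/1347835980) = 1/((-12 - 4844) - 2352747393821/1347835980) = 1/(-4856 - 2352747393821/1347835980) = 1/(-8897838912701/1347835980) = -1347835980/8897838912701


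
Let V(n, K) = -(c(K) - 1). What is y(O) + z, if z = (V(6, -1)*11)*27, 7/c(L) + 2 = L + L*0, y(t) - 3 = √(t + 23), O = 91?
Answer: 993 + √114 ≈ 1003.7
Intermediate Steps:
y(t) = 3 + √(23 + t) (y(t) = 3 + √(t + 23) = 3 + √(23 + t))
c(L) = 7/(-2 + L) (c(L) = 7/(-2 + (L + L*0)) = 7/(-2 + (L + 0)) = 7/(-2 + L))
V(n, K) = 1 - 7/(-2 + K) (V(n, K) = -(7/(-2 + K) - 1) = -(-1 + 7/(-2 + K)) = 1 - 7/(-2 + K))
z = 990 (z = (((-9 - 1)/(-2 - 1))*11)*27 = ((-10/(-3))*11)*27 = (-⅓*(-10)*11)*27 = ((10/3)*11)*27 = (110/3)*27 = 990)
y(O) + z = (3 + √(23 + 91)) + 990 = (3 + √114) + 990 = 993 + √114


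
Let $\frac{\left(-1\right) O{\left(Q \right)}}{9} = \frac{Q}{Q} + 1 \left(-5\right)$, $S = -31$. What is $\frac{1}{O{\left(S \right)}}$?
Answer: $\frac{1}{36} \approx 0.027778$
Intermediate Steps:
$O{\left(Q \right)} = 36$ ($O{\left(Q \right)} = - 9 \left(\frac{Q}{Q} + 1 \left(-5\right)\right) = - 9 \left(1 - 5\right) = \left(-9\right) \left(-4\right) = 36$)
$\frac{1}{O{\left(S \right)}} = \frac{1}{36}$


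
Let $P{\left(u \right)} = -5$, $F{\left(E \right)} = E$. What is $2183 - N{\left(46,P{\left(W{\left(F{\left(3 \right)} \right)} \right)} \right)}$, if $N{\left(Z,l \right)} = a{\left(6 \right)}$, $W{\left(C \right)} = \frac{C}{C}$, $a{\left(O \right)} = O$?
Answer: $2177$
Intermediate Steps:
$W{\left(C \right)} = 1$
$N{\left(Z,l \right)} = 6$
$2183 - N{\left(46,P{\left(W{\left(F{\left(3 \right)} \right)} \right)} \right)} = 2183 - 6 = 2177$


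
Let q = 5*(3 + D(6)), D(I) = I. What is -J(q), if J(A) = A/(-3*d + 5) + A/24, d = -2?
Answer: -525/88 ≈ -5.9659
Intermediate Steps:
q = 45 (q = 5*(3 + 6) = 5*9 = 45)
J(A) = 35*A/264 (J(A) = A/(-3*(-2) + 5) + A/24 = A/(6 + 5) + A*(1/24) = A/11 + A/24 = 35*A/264)
-J(q) = -35*45/264 = -1*525/88 = -525/88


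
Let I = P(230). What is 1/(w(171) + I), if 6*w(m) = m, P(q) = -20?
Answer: 2/17 ≈ 0.11765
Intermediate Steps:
w(m) = m/6
I = -20
1/(w(171) + I) = 1/((⅙)*171 - 20) = 1/(57/2 - 20) = 1/(17/2) = 2/17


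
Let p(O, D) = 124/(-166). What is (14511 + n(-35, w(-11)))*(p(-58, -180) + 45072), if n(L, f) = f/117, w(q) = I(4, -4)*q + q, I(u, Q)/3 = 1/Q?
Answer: 12702529739609/19422 ≈ 6.5403e+8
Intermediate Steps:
I(u, Q) = 3/Q
p(O, D) = -62/83 (p(O, D) = 124*(-1/166) = -62/83)
w(q) = q/4 (w(q) = (3/(-4))*q + q = (3*(-1/4))*q + q = -3*q/4 + q = q/4)
n(L, f) = f/117 (n(L, f) = f*(1/117) = f/117)
(14511 + n(-35, w(-11)))*(p(-58, -180) + 45072) = (14511 + ((1/4)*(-11))/117)*(-62/83 + 45072) = (14511 + (1/117)*(-11/4))*(3740914/83) = (14511 - 11/468)*(3740914/83) = (6791137/468)*(3740914/83) = 12702529739609/19422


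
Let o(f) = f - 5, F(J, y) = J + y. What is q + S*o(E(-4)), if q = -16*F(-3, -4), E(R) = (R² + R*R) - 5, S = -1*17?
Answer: -262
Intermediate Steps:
S = -17
E(R) = -5 + 2*R² (E(R) = (R² + R²) - 5 = 2*R² - 5 = -5 + 2*R²)
o(f) = -5 + f
q = 112 (q = -16*(-3 - 4) = -16*(-7) = 112)
q + S*o(E(-4)) = 112 - 17*(-5 + (-5 + 2*(-4)²)) = 112 - 17*(-5 + (-5 + 2*16)) = 112 - 17*(-5 + (-5 + 32)) = 112 - 17*(-5 + 27) = 112 - 17*22 = 112 - 374 = -262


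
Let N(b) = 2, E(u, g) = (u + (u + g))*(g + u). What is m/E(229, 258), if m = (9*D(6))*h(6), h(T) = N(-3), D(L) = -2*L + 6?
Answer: -27/87173 ≈ -0.00030973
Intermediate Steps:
D(L) = 6 - 2*L
E(u, g) = (g + u)*(g + 2*u) (E(u, g) = (u + (g + u))*(g + u) = (g + 2*u)*(g + u) = (g + u)*(g + 2*u))
h(T) = 2
m = -108 (m = (9*(6 - 2*6))*2 = (9*(6 - 12))*2 = (9*(-6))*2 = -54*2 = -108)
m/E(229, 258) = -108/(258² + 2*229² + 3*258*229) = -108/(66564 + 2*52441 + 177246) = -108/(66564 + 104882 + 177246) = -108/348692 = -108*1/348692 = -27/87173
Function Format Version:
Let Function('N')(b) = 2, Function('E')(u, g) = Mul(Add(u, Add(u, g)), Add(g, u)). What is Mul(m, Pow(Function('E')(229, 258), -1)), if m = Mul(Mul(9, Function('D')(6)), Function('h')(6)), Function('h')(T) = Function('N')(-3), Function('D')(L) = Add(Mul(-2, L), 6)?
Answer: Rational(-27, 87173) ≈ -0.00030973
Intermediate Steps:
Function('D')(L) = Add(6, Mul(-2, L))
Function('E')(u, g) = Mul(Add(g, u), Add(g, Mul(2, u))) (Function('E')(u, g) = Mul(Add(u, Add(g, u)), Add(g, u)) = Mul(Add(g, Mul(2, u)), Add(g, u)) = Mul(Add(g, u), Add(g, Mul(2, u))))
Function('h')(T) = 2
m = -108 (m = Mul(Mul(9, Add(6, Mul(-2, 6))), 2) = Mul(Mul(9, Add(6, -12)), 2) = Mul(Mul(9, -6), 2) = Mul(-54, 2) = -108)
Mul(m, Pow(Function('E')(229, 258), -1)) = Mul(-108, Pow(Add(Pow(258, 2), Mul(2, Pow(229, 2)), Mul(3, 258, 229)), -1)) = Mul(-108, Pow(Add(66564, Mul(2, 52441), 177246), -1)) = Mul(-108, Pow(Add(66564, 104882, 177246), -1)) = Mul(-108, Pow(348692, -1)) = Mul(-108, Rational(1, 348692)) = Rational(-27, 87173)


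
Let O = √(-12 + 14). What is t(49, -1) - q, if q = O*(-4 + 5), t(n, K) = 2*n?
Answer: 98 - √2 ≈ 96.586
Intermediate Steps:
O = √2 ≈ 1.4142
q = √2 (q = √2*(-4 + 5) = √2*1 = √2 ≈ 1.4142)
t(49, -1) - q = 2*49 - √2 = 98 - √2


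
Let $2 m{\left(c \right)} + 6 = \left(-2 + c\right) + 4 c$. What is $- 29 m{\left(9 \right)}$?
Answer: $- \frac{1073}{2} \approx -536.5$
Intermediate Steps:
$m{\left(c \right)} = -4 + \frac{5 c}{2}$ ($m{\left(c \right)} = -3 + \frac{\left(-2 + c\right) + 4 c}{2} = -3 + \frac{-2 + 5 c}{2} = -3 + \left(-1 + \frac{5 c}{2}\right) = -4 + \frac{5 c}{2}$)
$- 29 m{\left(9 \right)} = - 29 \left(-4 + \frac{5}{2} \cdot 9\right) = - 29 \left(-4 + \frac{45}{2}\right) = - \frac{29 \cdot 37}{2} = \left(-1\right) \frac{1073}{2} = - \frac{1073}{2}$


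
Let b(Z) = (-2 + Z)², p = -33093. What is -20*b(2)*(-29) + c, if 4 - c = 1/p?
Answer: 132373/33093 ≈ 4.0000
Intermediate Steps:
c = 132373/33093 (c = 4 - 1/(-33093) = 4 - 1*(-1/33093) = 4 + 1/33093 = 132373/33093 ≈ 4.0000)
-20*b(2)*(-29) + c = -20*(-2 + 2)²*(-29) + 132373/33093 = -20*0²*(-29) + 132373/33093 = -20*0*(-29) + 132373/33093 = 0*(-29) + 132373/33093 = 0 + 132373/33093 = 132373/33093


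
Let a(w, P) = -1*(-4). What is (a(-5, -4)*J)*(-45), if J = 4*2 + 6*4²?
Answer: -18720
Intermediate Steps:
J = 104 (J = 8 + 6*16 = 8 + 96 = 104)
a(w, P) = 4
(a(-5, -4)*J)*(-45) = (4*104)*(-45) = 416*(-45) = -18720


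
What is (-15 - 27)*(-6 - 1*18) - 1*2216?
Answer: -1208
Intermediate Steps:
(-15 - 27)*(-6 - 1*18) - 1*2216 = -42*(-6 - 18) - 2216 = -42*(-24) - 2216 = 1008 - 2216 = -1208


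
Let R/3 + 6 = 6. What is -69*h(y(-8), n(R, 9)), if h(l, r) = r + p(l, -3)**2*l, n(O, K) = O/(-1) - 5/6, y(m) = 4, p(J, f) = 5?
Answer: -13685/2 ≈ -6842.5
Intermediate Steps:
R = 0 (R = -18 + 3*6 = -18 + 18 = 0)
n(O, K) = -5/6 - O (n(O, K) = O*(-1) - 5*1/6 = -O - 5/6 = -5/6 - O)
h(l, r) = r + 25*l (h(l, r) = r + 5**2*l = r + 25*l)
-69*h(y(-8), n(R, 9)) = -69*((-5/6 - 1*0) + 25*4) = -69*((-5/6 + 0) + 100) = -69*(-5/6 + 100) = -69*595/6 = -13685/2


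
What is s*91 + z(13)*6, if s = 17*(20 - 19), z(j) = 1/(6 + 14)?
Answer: 15473/10 ≈ 1547.3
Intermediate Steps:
z(j) = 1/20
s = 17 (s = 17*1 = 17)
s*91 + z(13)*6 = 17*91 + (1/20)*6 = 1547 + 3/10 = 15473/10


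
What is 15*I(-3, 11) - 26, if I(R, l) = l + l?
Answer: 304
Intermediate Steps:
I(R, l) = 2*l
15*I(-3, 11) - 26 = 15*(2*11) - 26 = 15*22 - 26 = 330 - 26 = 304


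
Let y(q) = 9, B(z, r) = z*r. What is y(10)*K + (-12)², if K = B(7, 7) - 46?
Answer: 171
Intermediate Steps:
B(z, r) = r*z
K = 3 (K = 7*7 - 46 = 49 - 46 = 3)
y(10)*K + (-12)² = 9*3 + (-12)² = 27 + 144 = 171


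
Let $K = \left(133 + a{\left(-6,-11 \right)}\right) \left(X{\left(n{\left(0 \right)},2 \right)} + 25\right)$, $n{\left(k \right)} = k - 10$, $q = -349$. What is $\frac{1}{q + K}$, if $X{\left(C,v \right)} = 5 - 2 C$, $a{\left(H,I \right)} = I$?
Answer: $\frac{1}{5751} \approx 0.00017388$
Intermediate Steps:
$n{\left(k \right)} = -10 + k$ ($n{\left(k \right)} = k - 10 = -10 + k$)
$K = 6100$ ($K = \left(133 - 11\right) \left(\left(5 - 2 \left(-10 + 0\right)\right) + 25\right) = 122 \left(\left(5 - -20\right) + 25\right) = 122 \left(\left(5 + 20\right) + 25\right) = 122 \left(25 + 25\right) = 122 \cdot 50 = 6100$)
$\frac{1}{q + K} = \frac{1}{-349 + 6100} = \frac{1}{5751}$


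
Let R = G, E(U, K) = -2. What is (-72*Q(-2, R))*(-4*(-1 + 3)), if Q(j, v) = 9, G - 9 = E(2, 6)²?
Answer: 5184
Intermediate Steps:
G = 13 (G = 9 + (-2)² = 9 + 4 = 13)
R = 13
(-72*Q(-2, R))*(-4*(-1 + 3)) = (-72*9)*(-4*(-1 + 3)) = -(-2592)*2 = -648*(-8) = 5184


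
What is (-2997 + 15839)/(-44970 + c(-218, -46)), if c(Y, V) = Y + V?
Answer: -6421/22617 ≈ -0.28390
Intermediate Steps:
c(Y, V) = V + Y
(-2997 + 15839)/(-44970 + c(-218, -46)) = (-2997 + 15839)/(-44970 + (-46 - 218)) = 12842/(-44970 - 264) = 12842/(-45234) = 12842*(-1/45234) = -6421/22617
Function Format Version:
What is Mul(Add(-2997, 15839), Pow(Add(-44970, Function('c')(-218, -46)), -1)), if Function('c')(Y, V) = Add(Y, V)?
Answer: Rational(-6421, 22617) ≈ -0.28390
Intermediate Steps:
Function('c')(Y, V) = Add(V, Y)
Mul(Add(-2997, 15839), Pow(Add(-44970, Function('c')(-218, -46)), -1)) = Mul(Add(-2997, 15839), Pow(Add(-44970, Add(-46, -218)), -1)) = Mul(12842, Pow(Add(-44970, -264), -1)) = Mul(12842, Pow(-45234, -1)) = Mul(12842, Rational(-1, 45234)) = Rational(-6421, 22617)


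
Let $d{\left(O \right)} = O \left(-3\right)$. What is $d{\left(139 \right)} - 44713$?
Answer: $-45130$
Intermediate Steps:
$d{\left(O \right)} = - 3 O$
$d{\left(139 \right)} - 44713 = \left(-3\right) 139 - 44713 = -417 - 44713 = -45130$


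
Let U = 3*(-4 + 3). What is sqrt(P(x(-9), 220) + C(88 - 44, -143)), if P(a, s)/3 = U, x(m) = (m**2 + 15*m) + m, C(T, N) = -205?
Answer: I*sqrt(214) ≈ 14.629*I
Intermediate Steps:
U = -3 (U = 3*(-1) = -3)
x(m) = m**2 + 16*m
P(a, s) = -9 (P(a, s) = 3*(-3) = -9)
sqrt(P(x(-9), 220) + C(88 - 44, -143)) = sqrt(-9 - 205) = sqrt(-214) = I*sqrt(214)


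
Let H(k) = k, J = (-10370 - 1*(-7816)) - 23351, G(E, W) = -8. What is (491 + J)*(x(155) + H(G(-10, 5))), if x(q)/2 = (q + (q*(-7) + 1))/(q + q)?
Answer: 55122966/155 ≈ 3.5563e+5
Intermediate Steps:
J = -25905 (J = (-10370 + 7816) - 23351 = -2554 - 23351 = -25905)
x(q) = (1 - 6*q)/q (x(q) = 2*((q + (q*(-7) + 1))/(q + q)) = 2*((q + (-7*q + 1))/((2*q))) = 2*((q + (1 - 7*q))*(1/(2*q))) = 2*((1 - 6*q)*(1/(2*q))) = 2*((1 - 6*q)/(2*q)) = (1 - 6*q)/q)
(491 + J)*(x(155) + H(G(-10, 5))) = (491 - 25905)*((-6 + 1/155) - 8) = -25414*((-6 + 1/155) - 8) = -25414*(-929/155 - 8) = -25414*(-2169/155) = 55122966/155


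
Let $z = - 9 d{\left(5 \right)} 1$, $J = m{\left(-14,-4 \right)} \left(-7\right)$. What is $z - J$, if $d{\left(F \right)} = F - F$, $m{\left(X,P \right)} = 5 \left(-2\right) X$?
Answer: $980$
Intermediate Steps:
$m{\left(X,P \right)} = - 10 X$
$d{\left(F \right)} = 0$
$J = -980$ ($J = \left(-10\right) \left(-14\right) \left(-7\right) = 140 \left(-7\right) = -980$)
$z = 0$ ($z = \left(-9\right) 0 \cdot 1 = 0 \cdot 1 = 0$)
$z - J = 0 - -980 = 0 + 980 = 980$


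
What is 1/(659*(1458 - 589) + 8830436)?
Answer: 1/9403107 ≈ 1.0635e-7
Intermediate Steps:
1/(659*(1458 - 589) + 8830436) = 1/(659*869 + 8830436) = 1/(572671 + 8830436) = 1/9403107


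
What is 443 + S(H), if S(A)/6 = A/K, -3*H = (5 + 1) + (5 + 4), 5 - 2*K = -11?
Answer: 1757/4 ≈ 439.25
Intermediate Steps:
K = 8 (K = 5/2 - 1/2*(-11) = 5/2 + 11/2 = 8)
H = -5 (H = -((5 + 1) + (5 + 4))/3 = -(6 + 9)/3 = -1/3*15 = -5)
S(A) = 3*A/4 (S(A) = 6*(A/8) = 3*A/4)
443 + S(H) = 443 + (3/4)*(-5) = 443 - 15/4 = 1757/4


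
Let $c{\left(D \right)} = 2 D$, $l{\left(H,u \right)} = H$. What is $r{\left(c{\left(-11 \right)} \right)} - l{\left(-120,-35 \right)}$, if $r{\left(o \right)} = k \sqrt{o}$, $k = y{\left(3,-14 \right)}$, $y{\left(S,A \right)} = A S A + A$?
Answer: $120 + 574 i \sqrt{22} \approx 120.0 + 2692.3 i$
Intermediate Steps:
$y{\left(S,A \right)} = A + S A^{2}$ ($y{\left(S,A \right)} = S A^{2} + A = A + S A^{2}$)
$k = 574$ ($k = - 14 \left(1 - 42\right) = \left(-14\right) \left(-41\right) = 574$)
$r{\left(o \right)} = 574 \sqrt{o}$
$r{\left(c{\left(-11 \right)} \right)} - l{\left(-120,-35 \right)} = 574 \sqrt{2 \left(-11\right)} - -120 = 574 \sqrt{-22} + 120 = 574 i \sqrt{22} + 120 = 120 + 574 i \sqrt{22}$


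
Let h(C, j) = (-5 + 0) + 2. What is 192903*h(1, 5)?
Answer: -578709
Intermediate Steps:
h(C, j) = -3 (h(C, j) = -5 + 2 = -3)
192903*h(1, 5) = 192903*(-3) = -578709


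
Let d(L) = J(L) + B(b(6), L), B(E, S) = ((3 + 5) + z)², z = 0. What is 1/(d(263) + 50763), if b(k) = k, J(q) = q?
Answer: 1/51090 ≈ 1.9573e-5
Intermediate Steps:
B(E, S) = 64 (B(E, S) = ((3 + 5) + 0)² = (8 + 0)² = 8² = 64)
d(L) = 64 + L (d(L) = L + 64 = 64 + L)
1/(d(263) + 50763) = 1/((64 + 263) + 50763) = 1/(327 + 50763) = 1/51090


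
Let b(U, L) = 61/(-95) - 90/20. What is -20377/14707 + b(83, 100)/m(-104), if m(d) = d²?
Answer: -5984274117/4317639040 ≈ -1.3860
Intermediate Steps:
b(U, L) = -977/190 (b(U, L) = 61*(-1/95) - 90*1/20 = -61/95 - 9/2 = -977/190)
-20377/14707 + b(83, 100)/m(-104) = -20377/14707 - 977/(190*((-104)²)) = -20377*1/14707 - 977/190/10816 = -2911/2101 - 977/190*1/10816 = -2911/2101 - 977/2055040 = -5984274117/4317639040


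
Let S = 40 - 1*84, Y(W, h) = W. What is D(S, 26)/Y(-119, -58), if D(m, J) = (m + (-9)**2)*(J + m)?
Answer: 666/119 ≈ 5.5966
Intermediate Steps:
S = -44 (S = 40 - 84 = -44)
D(m, J) = (81 + m)*(J + m) (D(m, J) = (m + 81)*(J + m) = (81 + m)*(J + m))
D(S, 26)/Y(-119, -58) = ((-44)**2 + 81*26 + 81*(-44) + 26*(-44))/(-119) = (1936 + 2106 - 3564 - 1144)*(-1/119) = -666*(-1/119) = 666/119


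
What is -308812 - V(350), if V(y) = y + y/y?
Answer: -309163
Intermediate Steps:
V(y) = 1 + y (V(y) = y + 1 = 1 + y)
-308812 - V(350) = -308812 - (1 + 350) = -308812 - 1*351 = -308812 - 351 = -309163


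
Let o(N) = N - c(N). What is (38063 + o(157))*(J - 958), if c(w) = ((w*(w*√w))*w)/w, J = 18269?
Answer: 661626420 - 426698839*√157 ≈ -4.6849e+9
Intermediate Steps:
c(w) = w^(5/2) (c(w) = ((w*w^(3/2))*w)/w = (w^(5/2)*w)/w = w^(7/2)/w = w^(5/2))
o(N) = N - N^(5/2)
(38063 + o(157))*(J - 958) = (38063 + (157 - 157^(5/2)))*(18269 - 958) = (38063 + (157 - 24649*√157))*17311 = (38220 - 24649*√157)*17311 = 661626420 - 426698839*√157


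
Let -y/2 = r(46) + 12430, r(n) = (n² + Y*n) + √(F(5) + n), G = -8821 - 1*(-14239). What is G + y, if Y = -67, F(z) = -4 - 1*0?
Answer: -17510 - 2*√42 ≈ -17523.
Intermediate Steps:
F(z) = -4 (F(z) = -4 + 0 = -4)
G = 5418 (G = -8821 + 14239 = 5418)
r(n) = n² + √(-4 + n) - 67*n (r(n) = (n² - 67*n) + √(-4 + n) = n² + √(-4 + n) - 67*n)
y = -22928 - 2*√42 (y = -2*((46² + √(-4 + 46) - 67*46) + 12430) = -2*((2116 + √42 - 3082) + 12430) = -2*((-966 + √42) + 12430) = -2*(11464 + √42) = -22928 - 2*√42 ≈ -22941.)
G + y = 5418 + (-22928 - 2*√42) = -17510 - 2*√42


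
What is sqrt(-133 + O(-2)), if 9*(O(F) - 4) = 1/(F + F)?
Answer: I*sqrt(4645)/6 ≈ 11.359*I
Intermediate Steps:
O(F) = 4 + 1/(18*F) (O(F) = 4 + 1/(9*(F + F)) = 4 + 1/(9*((2*F))) = 4 + (1/(2*F))/9 = 4 + 1/(18*F))
sqrt(-133 + O(-2)) = sqrt(-133 + (4 + (1/18)/(-2))) = sqrt(-133 + (4 + (1/18)*(-1/2))) = sqrt(-133 + (4 - 1/36)) = sqrt(-133 + 143/36) = sqrt(-4645/36) = I*sqrt(4645)/6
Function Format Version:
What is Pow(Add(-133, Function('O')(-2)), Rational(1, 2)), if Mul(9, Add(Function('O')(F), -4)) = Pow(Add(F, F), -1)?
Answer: Mul(Rational(1, 6), I, Pow(4645, Rational(1, 2))) ≈ Mul(11.359, I)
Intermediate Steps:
Function('O')(F) = Add(4, Mul(Rational(1, 18), Pow(F, -1))) (Function('O')(F) = Add(4, Mul(Rational(1, 9), Pow(Add(F, F), -1))) = Add(4, Mul(Rational(1, 9), Pow(Mul(2, F), -1))) = Add(4, Mul(Rational(1, 9), Mul(Rational(1, 2), Pow(F, -1)))) = Add(4, Mul(Rational(1, 18), Pow(F, -1))))
Pow(Add(-133, Function('O')(-2)), Rational(1, 2)) = Pow(Add(-133, Add(4, Mul(Rational(1, 18), Pow(-2, -1)))), Rational(1, 2)) = Pow(Add(-133, Add(4, Mul(Rational(1, 18), Rational(-1, 2)))), Rational(1, 2)) = Pow(Add(-133, Add(4, Rational(-1, 36))), Rational(1, 2)) = Pow(Add(-133, Rational(143, 36)), Rational(1, 2)) = Pow(Rational(-4645, 36), Rational(1, 2)) = Mul(Rational(1, 6), I, Pow(4645, Rational(1, 2)))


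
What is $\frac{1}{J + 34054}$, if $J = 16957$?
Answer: $\frac{1}{51011} \approx 1.9604 \cdot 10^{-5}$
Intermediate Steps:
$\frac{1}{J + 34054} = \frac{1}{16957 + 34054} = \frac{1}{51011}$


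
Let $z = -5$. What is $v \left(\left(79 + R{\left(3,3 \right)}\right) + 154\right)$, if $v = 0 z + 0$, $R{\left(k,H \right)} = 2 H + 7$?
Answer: $0$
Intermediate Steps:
$R{\left(k,H \right)} = 7 + 2 H$
$v = 0$ ($v = 0 \left(-5\right) + 0 = 0 + 0 = 0$)
$v \left(\left(79 + R{\left(3,3 \right)}\right) + 154\right) = 0 \left(\left(79 + \left(7 + 2 \cdot 3\right)\right) + 154\right) = 0 \left(\left(79 + \left(7 + 6\right)\right) + 154\right) = 0 \left(\left(79 + 13\right) + 154\right) = 0 \left(92 + 154\right) = 0 \cdot 246 = 0$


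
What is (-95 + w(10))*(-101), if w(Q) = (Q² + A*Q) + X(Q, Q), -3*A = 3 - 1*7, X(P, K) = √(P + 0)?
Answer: -5555/3 - 101*√10 ≈ -2171.1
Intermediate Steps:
X(P, K) = √P
A = 4/3 (A = -(3 - 1*7)/3 = -(3 - 7)/3 = -⅓*(-4) = 4/3 ≈ 1.3333)
w(Q) = √Q + Q² + 4*Q/3 (w(Q) = (Q² + 4*Q/3) + √Q = √Q + Q² + 4*Q/3)
(-95 + w(10))*(-101) = (-95 + (√10 + 10² + (4/3)*10))*(-101) = (-95 + (√10 + 100 + 40/3))*(-101) = (-95 + (340/3 + √10))*(-101) = (55/3 + √10)*(-101) = -5555/3 - 101*√10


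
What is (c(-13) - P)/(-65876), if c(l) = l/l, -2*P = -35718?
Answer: 8929/32938 ≈ 0.27109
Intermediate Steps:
P = 17859 (P = -½*(-35718) = 17859)
c(l) = 1
(c(-13) - P)/(-65876) = (1 - 1*17859)/(-65876) = (1 - 17859)*(-1/65876) = -17858*(-1/65876) = 8929/32938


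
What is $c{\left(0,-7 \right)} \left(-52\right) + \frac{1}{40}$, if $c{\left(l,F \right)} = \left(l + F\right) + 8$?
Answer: $- \frac{2079}{40} \approx -51.975$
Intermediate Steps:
$c{\left(l,F \right)} = 8 + F + l$ ($c{\left(l,F \right)} = \left(F + l\right) + 8 = 8 + F + l$)
$c{\left(0,-7 \right)} \left(-52\right) + \frac{1}{40} = \left(8 - 7 + 0\right) \left(-52\right) + \frac{1}{40} = 1 \left(-52\right) + \frac{1}{40} = -52 + \frac{1}{40} = - \frac{2079}{40}$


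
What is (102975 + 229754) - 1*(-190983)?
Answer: 523712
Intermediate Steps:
(102975 + 229754) - 1*(-190983) = 332729 + 190983 = 523712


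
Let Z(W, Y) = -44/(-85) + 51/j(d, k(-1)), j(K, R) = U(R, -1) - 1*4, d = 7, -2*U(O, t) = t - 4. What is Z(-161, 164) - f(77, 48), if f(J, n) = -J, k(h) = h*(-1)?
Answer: 3699/85 ≈ 43.518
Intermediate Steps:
k(h) = -h
U(O, t) = 2 - t/2 (U(O, t) = -(t - 4)/2 = -(-4 + t)/2 = 2 - t/2)
j(K, R) = -3/2 (j(K, R) = (2 - ½*(-1)) - 1*4 = (2 + ½) - 4 = 5/2 - 4 = -3/2)
Z(W, Y) = -2846/85 (Z(W, Y) = -44/(-85) + 51/(-3/2) = -44*(-1/85) + 51*(-⅔) = 44/85 - 34 = -2846/85)
Z(-161, 164) - f(77, 48) = -2846/85 - (-1)*77 = -2846/85 - 1*(-77) = -2846/85 + 77 = 3699/85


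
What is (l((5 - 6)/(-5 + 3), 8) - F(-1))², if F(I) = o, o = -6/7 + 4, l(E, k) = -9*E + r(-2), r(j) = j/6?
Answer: 112225/1764 ≈ 63.620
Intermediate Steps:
r(j) = j/6 (r(j) = j*(⅙) = j/6)
l(E, k) = -⅓ - 9*E (l(E, k) = -9*E + (⅙)*(-2) = -9*E - ⅓ = -⅓ - 9*E)
o = 22/7 (o = -6*⅐ + 4 = -6/7 + 4 = 22/7 ≈ 3.1429)
F(I) = 22/7
(l((5 - 6)/(-5 + 3), 8) - F(-1))² = ((-⅓ - 9*(5 - 6)/(-5 + 3)) - 1*22/7)² = ((-⅓ - (-9)/(-2)) - 22/7)² = ((-⅓ - (-9)*(-1)/2) - 22/7)² = ((-⅓ - 9*½) - 22/7)² = ((-⅓ - 9/2) - 22/7)² = (-29/6 - 22/7)² = (-335/42)² = 112225/1764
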